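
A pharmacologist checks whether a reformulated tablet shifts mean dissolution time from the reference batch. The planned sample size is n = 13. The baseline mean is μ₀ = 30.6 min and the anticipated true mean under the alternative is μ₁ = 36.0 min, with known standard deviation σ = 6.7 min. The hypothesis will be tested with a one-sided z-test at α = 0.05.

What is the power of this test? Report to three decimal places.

Standardized effect: d = |μ₁ − μ₀| / σ = |36.0 − 30.6| / 6.7 = 0.8060
Noncentrality parameter: δ = d·√n = 0.8060 × √13 = 2.9060
Critical value for a one-sided test at α = 0.05: z_α = 1.645.
Power = P(Z > 1.645 − δ) = Φ(1.261) = 0.8964.

Power ≈ 0.896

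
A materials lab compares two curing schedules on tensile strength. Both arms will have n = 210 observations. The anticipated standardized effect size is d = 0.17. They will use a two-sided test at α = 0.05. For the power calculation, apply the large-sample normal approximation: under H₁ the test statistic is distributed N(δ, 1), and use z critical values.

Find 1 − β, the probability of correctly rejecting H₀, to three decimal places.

Noncentrality parameter: δ = d·√(n/2) = 0.17 × √(210/2) = 1.7420
Two-sided α = 0.05 → critical value z_{0.025} = 1.960.
Power = Φ(δ − 1.960) + Φ(−δ − 1.960) = Φ(-0.218) + Φ(-3.702) = 0.4137 + 0.0001 = 0.4138.

Power ≈ 0.414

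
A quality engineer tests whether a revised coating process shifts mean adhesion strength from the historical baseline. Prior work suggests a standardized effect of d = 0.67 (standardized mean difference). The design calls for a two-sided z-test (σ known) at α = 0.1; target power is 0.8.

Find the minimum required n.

n = 14

For power 0.8 need Φ(δ − z_{0.05}) = 0.8, so δ = z_{0.05} + z_{0.20} = 1.645 + 0.842 = 2.486.
(Ignoring the negligible lower-tail rejection probability gives the usual closed-form inversion.)
δ = d·√n ⇒ n = (δ/d)² = (2.486 / 0.67)² = 13.77.
Rounding up, n = 14.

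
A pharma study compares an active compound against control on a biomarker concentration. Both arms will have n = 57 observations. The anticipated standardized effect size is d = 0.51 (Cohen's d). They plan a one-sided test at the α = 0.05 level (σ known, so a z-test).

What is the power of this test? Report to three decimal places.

Power ≈ 0.859

Noncentrality parameter: δ = d·√(n/2) = 0.51 × √(57/2) = 2.7227
One-sided α = 0.05 → critical value z_{0.05} = 1.645.
Power = Φ(δ − 1.645) = Φ(1.078) = 0.8594.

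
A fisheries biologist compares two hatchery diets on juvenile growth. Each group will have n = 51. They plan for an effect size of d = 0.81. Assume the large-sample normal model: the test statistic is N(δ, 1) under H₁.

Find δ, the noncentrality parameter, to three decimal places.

δ ≈ 4.090

δ = d·√(n/2) = 0.81 × √(51/2) = 4.0903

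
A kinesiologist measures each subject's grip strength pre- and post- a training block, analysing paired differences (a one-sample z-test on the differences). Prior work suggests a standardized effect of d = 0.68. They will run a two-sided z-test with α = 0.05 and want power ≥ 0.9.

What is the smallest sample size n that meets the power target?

n = 23

For power 0.9 need Φ(δ − z_{0.025}) = 0.9, so δ = z_{0.025} + z_{0.10} = 1.960 + 1.282 = 3.242.
(The Φ(−δ − z_{α/2}) term is vanishingly small for δ > 0 and is dropped in the standard sample-size formula.)
δ = d·√n ⇒ n = (δ/d)² = (3.242 / 0.68)² = 22.72.
Rounding up, n = 23.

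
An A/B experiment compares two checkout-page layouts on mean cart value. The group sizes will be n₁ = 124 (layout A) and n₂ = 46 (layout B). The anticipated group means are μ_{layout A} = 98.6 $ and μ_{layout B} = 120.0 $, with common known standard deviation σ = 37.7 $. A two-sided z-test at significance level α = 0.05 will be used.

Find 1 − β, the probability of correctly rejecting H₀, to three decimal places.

Standardized effect: d = |μ_{layout A} − μ_{layout B}| / σ = |98.6 − 120.0| / 37.7 = 0.5676
Noncentrality parameter: λ = d / √(1/n₁ + 1/n₂) = 0.5676 / √(1/124 + 1/46) = 3.2880
Two-sided α = 0.05 → critical value z_{0.025} = 1.960.
Power = Φ(λ − 1.960) + Φ(−λ − 1.960) = Φ(1.328) + Φ(-5.248) = 0.9079 + 0.0000 = 0.9079.

Power ≈ 0.908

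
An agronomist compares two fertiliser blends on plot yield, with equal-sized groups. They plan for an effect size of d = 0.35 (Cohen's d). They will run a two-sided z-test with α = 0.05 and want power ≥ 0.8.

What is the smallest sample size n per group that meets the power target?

Set Φ(δ − 1.960) = 0.8; then δ − 1.960 = Φ⁻¹(0.8) = 0.842, giving δ = 2.802.
(The Φ(−δ − z_{α/2}) term is vanishingly small for δ > 0 and is dropped in the standard sample-size formula.)
δ = d·√(n/2) ⇒ n = 2(δ/d)² = 2 × (2.802 / 0.35)² = 128.14.
Rounding up, n = 129 per group.

n = 129 per group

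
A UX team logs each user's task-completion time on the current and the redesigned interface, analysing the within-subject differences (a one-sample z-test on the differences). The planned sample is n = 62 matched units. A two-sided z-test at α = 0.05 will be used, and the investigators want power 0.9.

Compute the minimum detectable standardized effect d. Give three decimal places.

d ≈ 0.412

Required noncentrality: δ = z_{0.025} + z_{0.10} = 1.960 + 1.282 = 3.242.
(The second rejection-region term Φ(−δ − z_{α/2}) is negligible and dropped.)
δ = d·√n ⇒ d = δ/√n = 3.242/√62 = 0.4117.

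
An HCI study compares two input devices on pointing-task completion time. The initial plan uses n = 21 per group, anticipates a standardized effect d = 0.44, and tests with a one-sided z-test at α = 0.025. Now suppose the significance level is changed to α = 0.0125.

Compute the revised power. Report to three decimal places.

δ = d·√(n/2) = 0.44 × √(21/2) = 1.4258 (unchanged). New critical value: z_{0.0125} = 2.241.
Revised power = Φ(δ − 2.241) = Φ(-0.816) = 0.2074.

Power ≈ 0.207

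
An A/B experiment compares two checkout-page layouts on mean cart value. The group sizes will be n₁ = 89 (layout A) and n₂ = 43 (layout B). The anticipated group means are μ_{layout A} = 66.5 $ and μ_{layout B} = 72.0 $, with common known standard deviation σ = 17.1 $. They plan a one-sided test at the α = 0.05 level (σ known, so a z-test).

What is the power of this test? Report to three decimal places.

Power ≈ 0.535

Standardized effect: d = |μ_{layout A} − μ_{layout B}| / σ = |66.5 − 72.0| / 17.1 = 0.3216
Noncentrality parameter: δ = d / √(1/n₁ + 1/n₂) = 0.3216 / √(1/89 + 1/43) = 1.7318
Critical value for a one-sided test at α = 0.05: z_α = 1.645.
Power = P(Z > 1.645 − δ) = Φ(0.087) = 0.5347.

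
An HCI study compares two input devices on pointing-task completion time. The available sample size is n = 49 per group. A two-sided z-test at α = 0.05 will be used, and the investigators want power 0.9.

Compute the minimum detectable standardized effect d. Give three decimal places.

d ≈ 0.655

Required noncentrality: δ = z_{0.025} + z_{0.10} = 1.960 + 1.282 = 3.242.
(The second rejection-region term Φ(−δ − z_{α/2}) is negligible and dropped.)
δ = d·√(n/2) ⇒ d = δ/√(n/2) = 3.242/√(49/2) = 0.6549.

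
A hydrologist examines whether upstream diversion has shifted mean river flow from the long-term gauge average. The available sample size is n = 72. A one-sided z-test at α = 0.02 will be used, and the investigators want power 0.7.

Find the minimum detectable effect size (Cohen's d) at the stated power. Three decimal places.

d ≈ 0.304

Need Φ(δ − 2.054) = 0.7, so δ = 2.054 + 0.524 = 2.578.
δ = d·√n ⇒ d = δ/√n = 2.578/√72 = 0.3038.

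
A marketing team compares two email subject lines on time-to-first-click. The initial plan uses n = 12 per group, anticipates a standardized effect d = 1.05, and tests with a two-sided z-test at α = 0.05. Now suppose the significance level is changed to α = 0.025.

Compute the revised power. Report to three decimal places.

δ = d·√(n/2) = 1.05 × √(12/2) = 2.5720 (unchanged). New critical value: z_{0.0125} = 2.241.
Revised power = Φ(δ − 2.241) + Φ(−δ − 2.241) = Φ(0.331) + Φ(-4.813) = 0.6295 + 0.0000 = 0.6295.

Power ≈ 0.630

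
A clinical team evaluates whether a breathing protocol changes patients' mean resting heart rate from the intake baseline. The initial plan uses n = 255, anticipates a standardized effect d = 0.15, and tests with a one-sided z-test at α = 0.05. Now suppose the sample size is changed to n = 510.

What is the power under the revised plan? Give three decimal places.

Power ≈ 0.959

With n = 510: δ = d·√n = 0.15 × √510 = 3.3875. Critical value z_{0.05} = 1.645.
Revised power = Φ(δ − 1.645) = Φ(1.743) = 0.9593.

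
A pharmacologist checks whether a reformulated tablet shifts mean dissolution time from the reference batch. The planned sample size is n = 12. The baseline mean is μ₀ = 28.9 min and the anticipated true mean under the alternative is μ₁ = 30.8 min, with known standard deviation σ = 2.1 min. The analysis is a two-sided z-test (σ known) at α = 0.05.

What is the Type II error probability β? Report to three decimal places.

Standardized effect: d = |μ₁ − μ₀| / σ = |30.8 − 28.9| / 2.1 = 0.9048
Noncentrality parameter: δ = d·√n = 0.9048 × √12 = 3.1342
Critical value for a two-sided test at α = 0.05: z_{α/2} = 1.960.
Power = Φ(δ − 1.960) + Φ(−δ − 1.960) = Φ(1.174) + Φ(-5.094) = 0.8798 + 0.0000 = 0.8798.
Type II error: β = 1 − power = 1 − 0.8798 = 0.1202.

β ≈ 0.120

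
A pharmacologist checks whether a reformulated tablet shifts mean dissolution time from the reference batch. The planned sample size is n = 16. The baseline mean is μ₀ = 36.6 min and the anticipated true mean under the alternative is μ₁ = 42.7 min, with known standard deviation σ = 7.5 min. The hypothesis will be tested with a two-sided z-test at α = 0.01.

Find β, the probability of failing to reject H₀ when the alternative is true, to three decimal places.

Standardized effect: d = |μ₁ − μ₀| / σ = |42.7 − 36.6| / 7.5 = 0.8133
Noncentrality parameter: δ = d·√n = 0.8133 × √16 = 3.2533
Two-sided α = 0.01 → critical value z_{0.005} = 2.576.
Power = Φ(δ − 2.576) + Φ(−δ − 2.576) = Φ(0.678) + Φ(-5.829) = 0.7510 + 0.0000 = 0.7510.
Type II error: β = 1 − power = 1 − 0.7510 = 0.2490.

β ≈ 0.249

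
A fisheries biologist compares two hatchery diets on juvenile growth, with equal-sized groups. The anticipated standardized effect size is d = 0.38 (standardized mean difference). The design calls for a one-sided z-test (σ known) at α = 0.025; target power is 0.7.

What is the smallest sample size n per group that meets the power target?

Set Φ(δ − 1.960) = 0.7; then δ − 1.960 = Φ⁻¹(0.7) = 0.524, giving δ = 2.484.
δ = d·√(n/2) ⇒ n = 2(δ/d)² = 2 × (2.484 / 0.38)² = 85.49.
Round up to the next whole unit.

n = 86 per group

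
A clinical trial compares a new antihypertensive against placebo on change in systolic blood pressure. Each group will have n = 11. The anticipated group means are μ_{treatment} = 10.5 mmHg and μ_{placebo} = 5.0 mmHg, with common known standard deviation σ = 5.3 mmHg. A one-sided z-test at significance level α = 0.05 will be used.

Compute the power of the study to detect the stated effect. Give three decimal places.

Standardized effect: d = |μ_{treatment} − μ_{placebo}| / σ = |10.5 − 5.0| / 5.3 = 1.0377
Noncentrality parameter: δ = d·√(n/2) = 1.0377 × √(11/2) = 2.4337
One-sided α = 0.05 → critical value z_{0.05} = 1.645.
Power = Φ(δ − 1.645) = Φ(0.789) = 0.7849.

Power ≈ 0.785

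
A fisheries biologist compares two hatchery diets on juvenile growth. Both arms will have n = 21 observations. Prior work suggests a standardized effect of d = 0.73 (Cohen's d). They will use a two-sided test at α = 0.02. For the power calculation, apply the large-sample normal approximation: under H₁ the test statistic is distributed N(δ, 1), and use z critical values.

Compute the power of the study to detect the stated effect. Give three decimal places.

Power ≈ 0.516

Noncentrality parameter: δ = d·√(n/2) = 0.73 × √(21/2) = 2.3655
Two-sided α = 0.02 → critical value z_{0.01} = 2.326.
Power = Φ(δ − 2.326) + Φ(−δ − 2.326) = Φ(0.039) + Φ(-4.692) = 0.5156 + 0.0000 = 0.5156.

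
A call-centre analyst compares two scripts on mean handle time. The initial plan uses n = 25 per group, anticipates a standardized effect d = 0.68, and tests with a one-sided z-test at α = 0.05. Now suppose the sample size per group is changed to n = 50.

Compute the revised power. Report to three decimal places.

Power ≈ 0.960

With n = 50 per group: δ = d·√(n/2) = 0.68 × √(50/2) = 3.4000. Critical value z_{0.05} = 1.645.
Revised power = P(Z > 1.645 − δ) = Φ(1.755) = 0.9604.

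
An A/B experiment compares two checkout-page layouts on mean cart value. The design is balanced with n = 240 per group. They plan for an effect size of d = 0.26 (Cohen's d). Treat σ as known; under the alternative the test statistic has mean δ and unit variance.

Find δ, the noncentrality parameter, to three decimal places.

δ = d·√(n/2) = 0.26 × √(240/2) = 2.8482

δ ≈ 2.848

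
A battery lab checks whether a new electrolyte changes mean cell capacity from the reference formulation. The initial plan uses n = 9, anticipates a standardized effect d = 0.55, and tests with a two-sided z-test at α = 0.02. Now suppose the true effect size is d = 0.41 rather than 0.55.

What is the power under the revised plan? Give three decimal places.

Power ≈ 0.137

With d = 0.41: δ = d·√n = 0.41 × √9 = 1.2300. Critical value z_{0.01} = 2.326.
Revised power = Φ(δ − 2.326) + Φ(−δ − 2.326) = Φ(-1.096) + Φ(-3.556) = 0.1365 + 0.0002 = 0.1367.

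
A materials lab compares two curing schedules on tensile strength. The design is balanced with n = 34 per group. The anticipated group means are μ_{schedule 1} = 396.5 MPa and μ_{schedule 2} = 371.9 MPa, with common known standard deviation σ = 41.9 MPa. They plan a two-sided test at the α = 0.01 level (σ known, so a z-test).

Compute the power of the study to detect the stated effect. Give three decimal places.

Power ≈ 0.438

Standardized effect: d = |μ_{schedule 1} − μ_{schedule 2}| / σ = |396.5 − 371.9| / 41.9 = 0.5871
Noncentrality parameter: δ = d·√(n/2) = 0.5871 × √(34/2) = 2.4207
Two-sided α = 0.01 → critical value z_{0.005} = 2.576.
Power = Φ(δ − 2.576) + Φ(−δ − 2.576) = Φ(-0.155) + Φ(-4.997) = 0.4384 + 0.0000 = 0.4384.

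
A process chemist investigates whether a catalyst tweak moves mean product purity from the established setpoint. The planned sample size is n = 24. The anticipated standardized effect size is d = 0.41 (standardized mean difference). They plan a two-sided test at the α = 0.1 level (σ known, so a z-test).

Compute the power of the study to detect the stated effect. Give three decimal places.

Power ≈ 0.642

Noncentrality parameter: δ = d·√n = 0.41 × √24 = 2.0086
Two-sided α = 0.1 → critical value z_{0.05} = 1.645.
Power = Φ(δ − 1.645) + Φ(−δ − 1.645) = Φ(0.364) + Φ(-3.653) = 0.6420 + 0.0001 = 0.6421.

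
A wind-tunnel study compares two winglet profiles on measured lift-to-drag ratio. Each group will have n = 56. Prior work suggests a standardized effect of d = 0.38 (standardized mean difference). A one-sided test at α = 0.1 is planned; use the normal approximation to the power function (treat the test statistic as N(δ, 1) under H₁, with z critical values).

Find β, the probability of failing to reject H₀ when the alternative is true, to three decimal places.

β ≈ 0.233

Noncentrality parameter: λ = d·√(n/2) = 0.38 × √(56/2) = 2.0108
Critical value for a one-sided test at α = 0.1: z_α = 1.282.
Power = P(Z > 1.282 − λ) = Φ(0.729) = 0.7671.
Type II error: β = 1 − power = 1 − 0.7671 = 0.2329.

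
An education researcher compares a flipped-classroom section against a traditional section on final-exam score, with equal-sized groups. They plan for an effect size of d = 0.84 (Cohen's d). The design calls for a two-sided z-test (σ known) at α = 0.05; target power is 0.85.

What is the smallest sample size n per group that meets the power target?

Set Φ(δ − 1.960) = 0.85; then δ − 1.960 = Φ⁻¹(0.85) = 1.036, giving δ = 2.996.
(For δ > 0 the lower-tail rejection region contributes negligibly to power, so the one-term inversion is standard.)
δ = d·√(n/2) ⇒ n = 2(δ/d)² = 2 × (2.996 / 0.84)² = 25.45.
Round up to the next whole unit.

n = 26 per group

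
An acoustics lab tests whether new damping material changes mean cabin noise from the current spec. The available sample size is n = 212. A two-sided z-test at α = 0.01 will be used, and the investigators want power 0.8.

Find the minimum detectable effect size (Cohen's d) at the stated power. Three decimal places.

Required noncentrality: δ = z_{0.005} + z_{0.20} = 2.576 + 0.842 = 3.417.
(Lower-tail contribution to power is negligible for δ > 0.)
δ = d·√n ⇒ d = δ/√n = 3.417/√212 = 0.2347.

d ≈ 0.235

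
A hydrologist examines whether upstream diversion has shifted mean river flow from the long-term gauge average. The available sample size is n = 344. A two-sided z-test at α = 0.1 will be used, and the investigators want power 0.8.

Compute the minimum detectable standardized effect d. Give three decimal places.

Need Φ(δ − 1.645) = 0.8, so δ = 1.645 + 0.842 = 2.486.
(Lower-tail contribution to power is negligible for δ > 0.)
δ = d·√n ⇒ d = δ/√n = 2.486/√344 = 0.1341.

d ≈ 0.134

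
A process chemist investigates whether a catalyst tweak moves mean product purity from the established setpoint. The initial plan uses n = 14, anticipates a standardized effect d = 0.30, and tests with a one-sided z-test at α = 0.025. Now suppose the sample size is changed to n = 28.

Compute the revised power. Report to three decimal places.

With n = 28: δ = d·√n = 0.30 × √28 = 1.5875. Critical value z_{0.025} = 1.960.
Revised power = P(Z > 1.960 − δ) = Φ(-0.373) = 0.3548.

Power ≈ 0.355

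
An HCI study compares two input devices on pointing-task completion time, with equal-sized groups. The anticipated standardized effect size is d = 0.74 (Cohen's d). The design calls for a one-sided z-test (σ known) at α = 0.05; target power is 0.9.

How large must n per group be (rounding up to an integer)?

n = 32 per group

For power 0.9 need Φ(δ − z_{0.05}) = 0.9, so δ = z_{0.05} + z_{0.10} = 1.645 + 1.282 = 2.926.
δ = d·√(n/2) ⇒ n = 2(δ/d)² = 2 × (2.926 / 0.74)² = 31.28.
Rounding up, n = 32 per group.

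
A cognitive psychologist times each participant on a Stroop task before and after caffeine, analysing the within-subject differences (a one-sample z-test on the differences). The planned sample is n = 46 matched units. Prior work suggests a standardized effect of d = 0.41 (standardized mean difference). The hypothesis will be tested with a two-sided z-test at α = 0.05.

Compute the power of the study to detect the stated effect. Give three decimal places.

Power ≈ 0.794

Noncentrality parameter: λ = d·√n = 0.41 × √46 = 2.7808
Two-sided α = 0.05 → critical value z_{0.025} = 1.960.
Power = Φ(λ − 1.960) + Φ(−λ − 1.960) = Φ(0.821) + Φ(-4.741) = 0.7941 + 0.0000 = 0.7941.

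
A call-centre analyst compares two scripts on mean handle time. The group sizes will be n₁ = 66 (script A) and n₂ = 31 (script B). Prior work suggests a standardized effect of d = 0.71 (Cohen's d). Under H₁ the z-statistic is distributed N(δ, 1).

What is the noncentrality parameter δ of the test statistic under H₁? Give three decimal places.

The noncentrality parameter scales effect size by the design's sample-size factor: δ = d / √(1/n₁ + 1/n₂) = 0.71 / √(1/66 + 1/31) = 3.2608

δ ≈ 3.261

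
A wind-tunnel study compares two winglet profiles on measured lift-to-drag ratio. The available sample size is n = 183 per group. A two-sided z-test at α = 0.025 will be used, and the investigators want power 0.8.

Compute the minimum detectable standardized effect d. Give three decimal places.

Required noncentrality: δ = z_{0.0125} + z_{0.20} = 2.241 + 0.842 = 3.083.
(The second rejection-region term Φ(−δ − z_{α/2}) is negligible and dropped.)
δ = d·√(n/2) ⇒ d = δ/√(n/2) = 3.083/√(183/2) = 0.3223.

d ≈ 0.322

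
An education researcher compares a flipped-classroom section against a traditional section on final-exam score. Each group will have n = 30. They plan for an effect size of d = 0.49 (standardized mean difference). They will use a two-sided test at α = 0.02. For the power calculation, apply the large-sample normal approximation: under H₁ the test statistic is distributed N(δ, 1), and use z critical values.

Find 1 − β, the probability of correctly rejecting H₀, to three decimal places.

Power ≈ 0.334

Noncentrality parameter: δ = d·√(n/2) = 0.49 × √(30/2) = 1.8978
Critical value for a two-sided test at α = 0.02: z_{α/2} = 2.326.
Power = Φ(δ − 2.326) + Φ(−δ − 2.326) = Φ(-0.429) + Φ(-4.224) = 0.3341 + 0.0000 = 0.3341.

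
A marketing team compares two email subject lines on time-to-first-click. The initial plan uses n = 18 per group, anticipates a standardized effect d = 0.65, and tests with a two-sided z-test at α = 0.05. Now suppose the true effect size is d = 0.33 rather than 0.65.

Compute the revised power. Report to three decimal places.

With d = 0.33: δ = d·√(n/2) = 0.33 × √(18/2) = 0.9900. Critical value z_{0.025} = 1.960.
Revised power = Φ(δ − 1.960) + Φ(−δ − 1.960) = Φ(-0.970) + Φ(-2.950) = 0.1660 + 0.0016 = 0.1676.

Power ≈ 0.168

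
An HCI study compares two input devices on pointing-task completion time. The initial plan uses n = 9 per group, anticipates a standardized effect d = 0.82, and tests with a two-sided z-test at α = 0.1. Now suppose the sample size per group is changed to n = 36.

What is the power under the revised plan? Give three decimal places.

Power ≈ 0.967

With n = 36 per group: δ = d·√(n/2) = 0.82 × √(36/2) = 3.4790. Critical value z_{0.05} = 1.645.
Revised power = Φ(δ − 1.645) + Φ(−δ − 1.645) = Φ(1.834) + Φ(-5.124) = 0.9667 + 0.0000 = 0.9667.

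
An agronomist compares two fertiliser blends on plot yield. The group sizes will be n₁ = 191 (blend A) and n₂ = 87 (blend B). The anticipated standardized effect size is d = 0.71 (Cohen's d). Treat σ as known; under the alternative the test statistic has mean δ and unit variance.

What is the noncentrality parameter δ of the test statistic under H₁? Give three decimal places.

δ = d / √(1/n₁ + 1/n₂) = 0.71 / √(1/191 + 1/87) = 5.4892

δ ≈ 5.489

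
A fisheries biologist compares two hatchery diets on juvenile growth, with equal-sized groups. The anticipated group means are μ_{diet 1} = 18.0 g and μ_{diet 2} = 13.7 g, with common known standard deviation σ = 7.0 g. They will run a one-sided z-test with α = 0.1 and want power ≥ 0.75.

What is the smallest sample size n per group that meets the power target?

n = 21 per group

Standardized effect: d = |μ_{diet 1} − μ_{diet 2}| / σ = |18.0 − 13.7| / 7.0 = 0.6143
Set Φ(δ − 1.282) = 0.75; then δ − 1.282 = Φ⁻¹(0.75) = 0.674, giving δ = 1.956.
δ = d·√(n/2) ⇒ n = 2(δ/d)² = 2 × (1.956 / 0.6143)² = 20.28.
Rounding up, n = 21 per group.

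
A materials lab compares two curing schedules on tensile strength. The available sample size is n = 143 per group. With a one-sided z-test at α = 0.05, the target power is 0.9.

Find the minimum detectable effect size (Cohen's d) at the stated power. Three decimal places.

d ≈ 0.346

Required noncentrality: δ = z_{0.05} + z_{0.10} = 1.645 + 1.282 = 2.926.
δ = d·√(n/2) ⇒ d = δ/√(n/2) = 2.926/√(143/2) = 0.3461.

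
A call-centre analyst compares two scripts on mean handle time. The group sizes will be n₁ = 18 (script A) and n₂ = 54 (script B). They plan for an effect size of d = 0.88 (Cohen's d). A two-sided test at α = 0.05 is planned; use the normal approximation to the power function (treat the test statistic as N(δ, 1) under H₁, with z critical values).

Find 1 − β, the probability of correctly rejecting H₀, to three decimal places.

Noncentrality parameter: δ = d / √(1/n₁ + 1/n₂) = 0.88 / √(1/18 + 1/54) = 3.2333
Two-sided α = 0.05 → critical value z_{0.025} = 1.960.
Power = Φ(δ − 1.960) + Φ(−δ − 1.960) = Φ(1.273) + Φ(-5.193) = 0.8986 + 0.0000 = 0.8986.

Power ≈ 0.899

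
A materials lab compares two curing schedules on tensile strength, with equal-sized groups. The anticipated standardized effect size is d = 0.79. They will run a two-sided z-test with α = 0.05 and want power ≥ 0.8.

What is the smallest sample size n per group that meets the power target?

For power 0.8 need Φ(δ − z_{0.025}) = 0.8, so δ = z_{0.025} + z_{0.20} = 1.960 + 0.842 = 2.802.
(For δ > 0 the lower-tail rejection region contributes negligibly to power, so the one-term inversion is standard.)
δ = d·√(n/2) ⇒ n = 2(δ/d)² = 2 × (2.802 / 0.79)² = 25.15.
Rounding up, n = 26 per group.

n = 26 per group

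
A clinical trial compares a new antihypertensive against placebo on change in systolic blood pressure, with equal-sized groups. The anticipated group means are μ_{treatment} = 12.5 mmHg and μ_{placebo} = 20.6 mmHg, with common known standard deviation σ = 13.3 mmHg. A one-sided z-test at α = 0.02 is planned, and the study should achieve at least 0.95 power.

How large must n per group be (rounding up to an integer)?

n = 74 per group

Standardized effect: d = |μ_{treatment} − μ_{placebo}| / σ = |12.5 − 20.6| / 13.3 = 0.6090
Set Φ(δ − 2.054) = 0.95; then δ − 2.054 = Φ⁻¹(0.95) = 1.645, giving δ = 3.699.
δ = d·√(n/2) ⇒ n = 2(δ/d)² = 2 × (3.699 / 0.6090)² = 73.76.
Round up to the next whole unit.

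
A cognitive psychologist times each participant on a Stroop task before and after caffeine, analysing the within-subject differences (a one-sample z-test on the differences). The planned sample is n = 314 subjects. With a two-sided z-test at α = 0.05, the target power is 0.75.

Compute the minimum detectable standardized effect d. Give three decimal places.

Required noncentrality: δ = z_{0.025} + z_{0.25} = 1.960 + 0.674 = 2.634.
(Lower-tail contribution to power is negligible for δ > 0.)
δ = d·√n ⇒ d = δ/√n = 2.634/√314 = 0.1487.

d ≈ 0.149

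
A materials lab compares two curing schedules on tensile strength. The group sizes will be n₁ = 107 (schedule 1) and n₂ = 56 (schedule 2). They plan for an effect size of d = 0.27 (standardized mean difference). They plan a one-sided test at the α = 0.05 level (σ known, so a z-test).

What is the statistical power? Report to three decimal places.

Noncentrality parameter: δ = d / √(1/n₁ + 1/n₂) = 0.27 / √(1/107 + 1/56) = 1.6370
Critical value for a one-sided test at α = 0.05: z_α = 1.645.
Power = P(Z > 1.645 − δ) = Φ(-0.008) = 0.4969.

Power ≈ 0.497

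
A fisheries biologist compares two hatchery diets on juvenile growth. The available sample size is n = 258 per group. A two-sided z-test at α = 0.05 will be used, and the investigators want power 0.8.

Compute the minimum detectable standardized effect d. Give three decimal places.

d ≈ 0.247

Need Φ(δ − 1.960) = 0.8, so δ = 1.960 + 0.842 = 2.802.
(The second rejection-region term Φ(−δ − z_{α/2}) is negligible and dropped.)
δ = d·√(n/2) ⇒ d = δ/√(n/2) = 2.802/√(258/2) = 0.2467.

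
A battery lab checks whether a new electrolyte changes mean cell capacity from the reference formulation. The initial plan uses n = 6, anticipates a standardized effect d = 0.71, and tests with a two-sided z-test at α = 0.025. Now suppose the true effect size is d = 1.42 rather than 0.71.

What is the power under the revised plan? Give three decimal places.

Power ≈ 0.892

With d = 1.42: δ = d·√n = 1.42 × √6 = 3.4783. Critical value z_{0.0125} = 2.241.
Revised power = Φ(δ − 2.241) + Φ(−δ − 2.241) = Φ(1.237) + Φ(-5.720) = 0.8919 + 0.0000 = 0.8919.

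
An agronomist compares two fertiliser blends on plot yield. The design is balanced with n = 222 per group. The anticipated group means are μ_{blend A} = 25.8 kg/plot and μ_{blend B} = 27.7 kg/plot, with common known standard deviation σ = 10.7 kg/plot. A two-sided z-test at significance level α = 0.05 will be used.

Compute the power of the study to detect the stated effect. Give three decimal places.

Standardized effect: d = |μ_{blend A} − μ_{blend B}| / σ = |25.8 − 27.7| / 10.7 = 0.1776
Noncentrality parameter: δ = d·√(n/2) = 0.1776 × √(222/2) = 1.8708
Two-sided α = 0.05 → critical value z_{0.025} = 1.960.
Power = Φ(δ − 1.960) + Φ(−δ − 1.960) = Φ(-0.089) + Φ(-3.831) = 0.4645 + 0.0001 = 0.4645.

Power ≈ 0.465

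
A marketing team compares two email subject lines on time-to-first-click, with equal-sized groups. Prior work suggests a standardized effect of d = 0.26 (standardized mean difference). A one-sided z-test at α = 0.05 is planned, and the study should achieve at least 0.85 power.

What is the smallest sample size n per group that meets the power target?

n = 213 per group

For power 0.85 need Φ(δ − z_{0.05}) = 0.85, so δ = z_{0.05} + z_{0.15} = 1.645 + 1.036 = 2.681.
δ = d·√(n/2) ⇒ n = 2(δ/d)² = 2 × (2.681 / 0.26)² = 212.70.
Rounding up, n = 213 per group.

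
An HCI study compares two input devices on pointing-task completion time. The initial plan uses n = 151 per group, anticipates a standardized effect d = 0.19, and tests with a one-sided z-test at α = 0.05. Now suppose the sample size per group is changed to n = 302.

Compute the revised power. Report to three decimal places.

With n = 302 per group: δ = d·√(n/2) = 0.19 × √(302/2) = 2.3348. Critical value z_{0.05} = 1.645.
Revised power = Φ(δ − 1.645) = Φ(0.690) = 0.7549.

Power ≈ 0.755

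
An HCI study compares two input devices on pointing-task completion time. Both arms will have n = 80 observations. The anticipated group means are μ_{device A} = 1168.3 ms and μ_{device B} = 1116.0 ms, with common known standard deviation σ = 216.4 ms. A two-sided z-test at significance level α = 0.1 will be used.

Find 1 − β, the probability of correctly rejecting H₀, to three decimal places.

Standardized effect: d = |μ_{device A} − μ_{device B}| / σ = |1168.3 − 1116.0| / 216.4 = 0.2417
Noncentrality parameter: δ = d·√(n/2) = 0.2417 × √(80/2) = 1.5285
Two-sided α = 0.1 → critical value z_{0.05} = 1.645.
Power = Φ(δ − 1.645) + Φ(−δ − 1.645) = Φ(-0.116) + Φ(-3.173) = 0.4537 + 0.0008 = 0.4545.

Power ≈ 0.454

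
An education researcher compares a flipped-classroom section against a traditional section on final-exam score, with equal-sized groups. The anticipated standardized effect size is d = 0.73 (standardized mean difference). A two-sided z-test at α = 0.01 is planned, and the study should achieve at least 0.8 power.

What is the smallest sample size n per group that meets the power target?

n = 44 per group

For power 0.8 need Φ(δ − z_{0.005}) = 0.8, so δ = z_{0.005} + z_{0.20} = 2.576 + 0.842 = 3.417.
(Ignoring the negligible lower-tail rejection probability gives the usual closed-form inversion.)
δ = d·√(n/2) ⇒ n = 2(δ/d)² = 2 × (3.417 / 0.73)² = 43.83.
Rounding up, n = 44 per group.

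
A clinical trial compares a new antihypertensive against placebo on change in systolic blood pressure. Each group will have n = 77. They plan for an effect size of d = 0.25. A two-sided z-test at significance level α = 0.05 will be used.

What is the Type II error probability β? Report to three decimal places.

Noncentrality parameter: δ = d·√(n/2) = 0.25 × √(77/2) = 1.5512
Two-sided α = 0.05 → critical value z_{0.025} = 1.960.
Power = Φ(δ − 1.960) + Φ(−δ − 1.960) = Φ(-0.409) + Φ(-3.511) = 0.3414 + 0.0002 = 0.3416.
Type II error: β = 1 − power = 1 − 0.3416 = 0.6584.

β ≈ 0.658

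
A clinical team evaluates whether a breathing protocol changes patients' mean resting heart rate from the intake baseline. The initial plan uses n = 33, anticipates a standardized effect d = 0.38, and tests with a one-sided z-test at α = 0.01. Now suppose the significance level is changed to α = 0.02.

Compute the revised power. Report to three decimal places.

Power ≈ 0.551

δ = d·√n = 0.38 × √33 = 2.1829 (unchanged). New critical value: z_{0.02} = 2.054.
Revised power = Φ(δ − 2.054) = Φ(0.129) = 0.5514.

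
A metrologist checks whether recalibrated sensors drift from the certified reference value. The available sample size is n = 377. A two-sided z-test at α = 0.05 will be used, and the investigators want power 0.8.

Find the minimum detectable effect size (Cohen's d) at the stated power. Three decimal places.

d ≈ 0.144

Required noncentrality: δ = z_{0.025} + z_{0.20} = 1.960 + 0.842 = 2.802.
(The second rejection-region term Φ(−δ − z_{α/2}) is negligible and dropped.)
δ = d·√n ⇒ d = δ/√n = 2.802/√377 = 0.1443.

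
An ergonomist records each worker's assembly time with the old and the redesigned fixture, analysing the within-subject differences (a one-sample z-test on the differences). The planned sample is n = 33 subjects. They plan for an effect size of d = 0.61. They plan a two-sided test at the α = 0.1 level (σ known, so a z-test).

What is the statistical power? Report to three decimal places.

Noncentrality parameter: δ = d·√n = 0.61 × √33 = 3.5042
Critical value for a two-sided test at α = 0.1: z_{α/2} = 1.645.
Power = Φ(δ − 1.645) + Φ(−δ − 1.645) = Φ(1.859) + Φ(-5.149) = 0.9685 + 0.0000 = 0.9685.

Power ≈ 0.969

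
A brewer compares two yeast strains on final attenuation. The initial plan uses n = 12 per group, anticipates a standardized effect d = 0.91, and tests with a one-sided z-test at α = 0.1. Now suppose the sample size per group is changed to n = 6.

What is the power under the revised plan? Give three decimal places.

Power ≈ 0.616

With n = 6 per group: δ = d·√(n/2) = 0.91 × √(6/2) = 1.5762. Critical value z_{0.1} = 1.282.
Revised power = P(Z > 1.282 − δ) = Φ(0.295) = 0.6159.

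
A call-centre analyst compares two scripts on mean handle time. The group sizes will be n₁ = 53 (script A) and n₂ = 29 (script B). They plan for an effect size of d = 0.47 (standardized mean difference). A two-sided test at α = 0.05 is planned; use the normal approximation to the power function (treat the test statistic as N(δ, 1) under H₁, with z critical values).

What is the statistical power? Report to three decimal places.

Noncentrality parameter: δ = d / √(1/n₁ + 1/n₂) = 0.47 / √(1/53 + 1/29) = 2.0348
Critical value for a two-sided test at α = 0.05: z_{α/2} = 1.960.
Power = Φ(δ − 1.960) + Φ(−δ − 1.960) = Φ(0.075) + Φ(-3.995) = 0.5298 + 0.0000 = 0.5299.

Power ≈ 0.530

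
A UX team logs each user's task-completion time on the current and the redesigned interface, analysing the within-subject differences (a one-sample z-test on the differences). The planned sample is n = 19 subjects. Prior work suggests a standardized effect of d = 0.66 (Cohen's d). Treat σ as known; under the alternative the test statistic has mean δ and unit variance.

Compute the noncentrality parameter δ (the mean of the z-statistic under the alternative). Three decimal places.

δ ≈ 2.877

δ = d·√n = 0.66 × √19 = 2.8769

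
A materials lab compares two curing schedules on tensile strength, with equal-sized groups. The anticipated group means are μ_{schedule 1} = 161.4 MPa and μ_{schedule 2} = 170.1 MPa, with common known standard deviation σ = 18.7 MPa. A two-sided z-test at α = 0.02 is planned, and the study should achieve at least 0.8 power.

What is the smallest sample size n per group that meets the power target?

Standardized effect: d = |μ_{schedule 1} − μ_{schedule 2}| / σ = |161.4 − 170.1| / 18.7 = 0.4652
For power 0.8 need Φ(δ − z_{0.01}) = 0.8, so δ = z_{0.01} + z_{0.20} = 2.326 + 0.842 = 3.168.
(For δ > 0 the lower-tail rejection region contributes negligibly to power, so the one-term inversion is standard.)
δ = d·√(n/2) ⇒ n = 2(δ/d)² = 2 × (3.168 / 0.4652)² = 92.73.
Round up to the next whole unit.

n = 93 per group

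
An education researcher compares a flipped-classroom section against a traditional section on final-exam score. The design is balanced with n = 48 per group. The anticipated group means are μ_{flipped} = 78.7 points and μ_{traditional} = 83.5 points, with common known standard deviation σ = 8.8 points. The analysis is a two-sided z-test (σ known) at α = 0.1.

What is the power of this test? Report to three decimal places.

Power ≈ 0.848

Standardized effect: d = |μ_{flipped} − μ_{traditional}| / σ = |78.7 − 83.5| / 8.8 = 0.5455
Noncentrality parameter: δ = d·√(n/2) = 0.5455 × √(48/2) = 2.6722
Two-sided α = 0.1 → critical value z_{0.05} = 1.645.
Power = Φ(δ − 1.645) + Φ(−δ − 1.645) = Φ(1.027) + Φ(-4.317) = 0.8479 + 0.0000 = 0.8479.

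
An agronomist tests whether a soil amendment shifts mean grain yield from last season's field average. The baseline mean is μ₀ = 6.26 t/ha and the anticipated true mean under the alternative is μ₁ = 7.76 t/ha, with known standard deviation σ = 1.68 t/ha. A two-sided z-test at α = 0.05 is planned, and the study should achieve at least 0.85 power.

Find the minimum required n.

n = 12

Standardized effect: d = |μ₁ − μ₀| / σ = |7.76 − 6.26| / 1.68 = 0.8929
Set Φ(δ − 1.960) = 0.85; then δ − 1.960 = Φ⁻¹(0.85) = 1.036, giving δ = 2.996.
(The Φ(−δ − z_{α/2}) term is vanishingly small for δ > 0 and is dropped in the standard sample-size formula.)
δ = d·√n ⇒ n = (δ/d)² = (2.996 / 0.8929)² = 11.26.
Rounding up, n = 12.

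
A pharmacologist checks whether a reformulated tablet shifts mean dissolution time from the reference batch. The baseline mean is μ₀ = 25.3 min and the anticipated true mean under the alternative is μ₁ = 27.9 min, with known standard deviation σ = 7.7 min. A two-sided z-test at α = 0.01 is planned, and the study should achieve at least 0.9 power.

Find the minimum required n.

Standardized effect: d = |μ₁ − μ₀| / σ = |27.9 − 25.3| / 7.7 = 0.3377
Set Φ(δ − 2.576) = 0.9; then δ − 2.576 = Φ⁻¹(0.9) = 1.282, giving δ = 3.857.
(The Φ(−δ − z_{α/2}) term is vanishingly small for δ > 0 and is dropped in the standard sample-size formula.)
δ = d·√n ⇒ n = (δ/d)² = (3.857 / 0.3377)² = 130.50.
Rounding up, n = 131.

n = 131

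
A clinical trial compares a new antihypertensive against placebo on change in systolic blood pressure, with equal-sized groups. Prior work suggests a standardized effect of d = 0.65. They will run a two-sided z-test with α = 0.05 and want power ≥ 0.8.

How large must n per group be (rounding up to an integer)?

Set Φ(δ − 1.960) = 0.8; then δ − 1.960 = Φ⁻¹(0.8) = 0.842, giving δ = 2.802.
(The Φ(−δ − z_{α/2}) term is vanishingly small for δ > 0 and is dropped in the standard sample-size formula.)
δ = d·√(n/2) ⇒ n = 2(δ/d)² = 2 × (2.802 / 0.65)² = 37.15.
Rounding up, n = 38 per group.

n = 38 per group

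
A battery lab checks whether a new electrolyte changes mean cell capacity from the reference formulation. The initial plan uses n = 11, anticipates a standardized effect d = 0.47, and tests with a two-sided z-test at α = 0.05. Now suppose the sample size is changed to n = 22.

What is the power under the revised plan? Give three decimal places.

Power ≈ 0.597

With n = 22: δ = d·√n = 0.47 × √22 = 2.2045. Critical value z_{0.025} = 1.960.
Revised power = Φ(δ − 1.960) + Φ(−δ − 1.960) = Φ(0.245) + Φ(-4.164) = 0.5966 + 0.0000 = 0.5966.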